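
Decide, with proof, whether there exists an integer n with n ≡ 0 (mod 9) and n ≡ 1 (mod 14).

gcd(9, 14) = 1, so the Chinese Remainder Theorem guarantees exactly one residue class mod 126 satisfying both.
Write n = 0 + 9t and require 0 + 9t ≡ 1 (mod 14), i.e. 9t ≡ 1 (mod 14).
Since 9·11 = 99 = 7·14 + 1, the inverse of 9 mod 14 is 11.
Therefore t ≡ 11·1 = 11 (mod 14).
Taking t = 11 gives n = 0 + 9·11 = 99.
Check: 99 mod 9 = 0, 99 mod 14 = 1. ✓

n = 99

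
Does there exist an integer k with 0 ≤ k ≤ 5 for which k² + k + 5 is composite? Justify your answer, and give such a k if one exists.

k = 4

At k = 4: 4² + 4 + 5 = 25 = 5·5, which is composite.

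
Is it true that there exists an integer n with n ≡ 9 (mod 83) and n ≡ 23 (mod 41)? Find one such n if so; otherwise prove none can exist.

Since 83 and 41 share no common factor, CRT says the pair of congruences has a solution (unique mod 3403).
Write n = 9 + 83t and require 9 + 83t ≡ 23 (mod 41), i.e. 83t ≡ 14 (mod 41).
83 ≡ 1 (mod 41), so this reads 1t ≡ 14 (mod 41). So t ≡ 14 (mod 41).
Taking t = 14 gives n = 9 + 83·14 = 1171.
Check: 1171 mod 83 = 9, 1171 mod 41 = 23. ✓

n = 1171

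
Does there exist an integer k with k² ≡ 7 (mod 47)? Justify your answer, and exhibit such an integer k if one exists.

k = 30

Take k = 30. Then 30² = 900 = 19·47 + 7, so 30² ≡ 7 (mod 47).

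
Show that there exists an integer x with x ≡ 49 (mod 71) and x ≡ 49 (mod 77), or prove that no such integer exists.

Since 71 and 77 share no common factor, CRT says the pair of congruences has a solution (unique mod 5467).
Any solution of the first congruence is x = 49 + 71t; substituting into the second, 71t ≡ 49 − 49 ≡ 0 (mod 77).
t = 0 satisfies this.
Taking t = 0 gives x = 49 + 71·0 = 49.
Check: 49 mod 71 = 49, 49 mod 77 = 49. ✓

x = 49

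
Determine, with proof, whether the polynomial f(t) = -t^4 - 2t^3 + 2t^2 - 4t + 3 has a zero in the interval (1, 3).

f(1) = -2 and f(3) = -126, both negative, so a sign-change argument is unavailable; we show f keeps this sign on the whole interval.
Shift to the endpoint 1: with t = 1 + u (0 < u < 2), one computes f(1 + u) = -u^4 - 6u^3 - 10u^2 - 10u - 2.
The nonzero coefficients here are all negative, so for u > 0 every term is negative (or zero), and the constant term -2 is strictly negative.
Therefore f(t) < 0 throughout (1, 3), and f has no zero there.

No such root exists.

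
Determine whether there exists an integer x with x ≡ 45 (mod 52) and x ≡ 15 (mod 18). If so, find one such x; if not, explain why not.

gcd(52, 18) = 2. A simultaneous solution exists iff 45 ≡ 15 (mod 2); here 45 mod 2 = 1 = 15 mod 2, so it does.
The integers ≡ 45 (mod 52) are 45, 97, 149, 201, 253, 305, 357, …; their remainders mod 18 are 9, 7, 5, 3, 1, 17, 15, so x = 357 is the first that is ≡ 15 (mod 18).
Verify: 357 = 6·52 + 45 and 357 = 19·18 + 15. ✓

x = 357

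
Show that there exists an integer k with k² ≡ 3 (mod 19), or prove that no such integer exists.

There is no such integer.

Squares mod 19 repeat after k = 9 (as (−k)² = k²); for k = 0..9 they are 0, 1, 4, 9, 16, 6, 17, 11, 7, 5.
So the quadratic residues mod 19 are {0, 1, 4, 5, 6, 7, 9, 11, 16, 17}, and 3 is not among them.
Therefore k² ≡ 3 (mod 19) has no solution.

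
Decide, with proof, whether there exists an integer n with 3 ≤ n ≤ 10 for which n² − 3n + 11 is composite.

At n = 9: 9² − 3·9 + 11 = 65 = 5·13, which is composite.

n = 9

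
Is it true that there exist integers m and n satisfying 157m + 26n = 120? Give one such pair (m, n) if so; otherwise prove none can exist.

m = 16, n = -92

Since gcd(157, 26) = 1, every integer is an integer combination of 157 and 26.
Euclidean algorithm: 157 = 6·26 + 1, 26 = 26·1 + 0.
Working back up the chain: 1 = 157 − 6·26. So 157·1 + 26·(-6) = 1.
Multiplying through by 120: m = 1·120 = 120, n = (-6)·120 = -720 is a solution.
The general solution is m = 120 + 26k, n = -720 − 157k; taking k = -4 gives the smaller pair m = 16, n = -92.
Indeed 157·16 + 26·(-92) = 2512 − 2392 = 120.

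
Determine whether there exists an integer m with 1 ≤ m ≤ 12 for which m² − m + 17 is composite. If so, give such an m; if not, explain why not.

There is no such integer m in that range.

The values for m = 1, 2, …, 12 are 17, 19, 23, 29, 37, 47, 59, 73, 89, 107, 127, 149, and each of these is prime.
So no value in the range makes the expression composite.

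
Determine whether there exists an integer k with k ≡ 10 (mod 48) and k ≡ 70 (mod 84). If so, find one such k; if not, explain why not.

The moduli are not coprime: gcd(48, 84) = 12. Compatibility requires 12 ∣ (70 − 10) = 60, which holds, so solutions exist.
List candidates k ≡ 10 (mod 48): 10, 58, 106, 154. Modulo 84 these are 10, 58, 22, 70; 154 gives 70 as required.
Verify: 154 = 3·48 + 10 and 154 = 1·84 + 70. ✓

k = 154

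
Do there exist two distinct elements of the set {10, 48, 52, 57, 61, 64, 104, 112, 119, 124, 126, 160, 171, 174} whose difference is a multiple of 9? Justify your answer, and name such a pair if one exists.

Reduce each element mod 9: 10↦1, 48↦3, 52↦7, 57↦3, 61↦7, 64↦1, 104↦5, 112↦4, 119↦2, 124↦7, 126↦0, 160↦7, 171↦0, 174↦3. The residue 1 repeats (at 10 and 64), and 64 − 10 = 54 = 6·9.

Yes: 10 and 64.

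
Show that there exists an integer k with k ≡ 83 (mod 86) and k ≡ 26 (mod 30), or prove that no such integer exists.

No such integer exists.

Both moduli are multiples of 2 = gcd(86, 30), so any solution would satisfy k ≡ 83 and k ≡ 26 modulo 2 simultaneously.
But 83 mod 2 = 1 while 26 mod 2 = 0, a contradiction.
Therefore no such k exists.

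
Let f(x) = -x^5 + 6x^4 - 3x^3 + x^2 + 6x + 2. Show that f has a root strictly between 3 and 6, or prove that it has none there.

f(3) = 191 and f(6) = -574, which have opposite signs.
f is continuous everywhere (it is a polynomial), in particular on [3, 6].
By the Intermediate Value Theorem, f takes the value 0 somewhere in the open interval.

Such a root exists.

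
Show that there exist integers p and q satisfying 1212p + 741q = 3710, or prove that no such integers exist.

gcd(1212, 741) = 3, so every integer of the form 1212p + 741q is a multiple of 3.
However 3710 leaves remainder 2 on division by 3.
So the equation is unsolvable over ℤ.

There are no such integers.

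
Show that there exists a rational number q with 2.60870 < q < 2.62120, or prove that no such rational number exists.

q = 34/13

Multiplying by 13: 13·2.60870 = 33.91310 and 13·2.62120 = 34.07560, so the integer 34 lies strictly between them.
Hence 34/13 is a rational number with 2.60870 < 34/13 < 2.62120.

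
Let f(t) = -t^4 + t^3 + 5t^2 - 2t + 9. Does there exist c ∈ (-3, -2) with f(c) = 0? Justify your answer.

Yes, f has a root in the interval.

f(-3) = -48 and f(-2) = 9, which have opposite signs.
As a polynomial, f is continuous on every closed interval.
So by the Intermediate Value Theorem there is a c strictly between -3 and -2 with f(c) = 0.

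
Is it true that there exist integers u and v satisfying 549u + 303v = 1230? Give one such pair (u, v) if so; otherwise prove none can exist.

Since gcd(549, 303) = 3 and 1230 = 3·410, Bézout's identity guarantees a solution.
Dividing through by 3 reduces the equation to 183u + 101v = 410.
Euclidean algorithm: 183 = 1·101 + 82, 101 = 1·82 + 19, 82 = 4·19 + 6, 19 = 3·6 + 1, 6 = 6·1 + 0.
Back-substituting, 1 = 19 − 3·6 = 19 − 3·(82 − 4·19) = −3·82 + 13·19 = −3·82 + 13·(101 − 1·82) = 13·101 − 16·82 = 13·101 − 16·(183 − 1·101) = −16·183 + 29·101; that is, 183·(-16) + 101·29 = 1.
Multiplying through by 410: u = (-16)·410 = -6560, v = 29·410 = 11890 is a solution.
The general solution is u = -6560 + 101k, v = 11890 − 183k; taking k = 65 gives the smaller pair u = 5, v = -5.
Check: 549·5 + 303·(-5) = 2745 − 1515 = 1230. ✓

u = 5, v = -5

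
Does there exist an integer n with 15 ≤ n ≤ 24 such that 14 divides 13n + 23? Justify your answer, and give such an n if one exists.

n = 23

Scanning upward from n = 15 gives 218, 231, 244, 257, 270, 283, 296, 309, none divisible by 14. At n = 23 we get 13·23 + 23 = 322, and 322 = 14·23.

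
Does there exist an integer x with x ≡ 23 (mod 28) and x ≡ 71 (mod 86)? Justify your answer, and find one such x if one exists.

x = 415

The moduli are not coprime: gcd(28, 86) = 2. Compatibility requires 2 ∣ (71 − 23) = 48, which holds, so solutions exist.
Write x = 23 + 28t. Then 28t ≡ 71 − 23 ≡ 48 (mod 86); dividing through by 2 gives 14t ≡ 24 (mod 43).
Invert 14 mod 43 by the Euclidean algorithm: 43 = 3·14 + 1, 14 = 14·1 + 0; back-substituting, 1 = 43 − 3·14. Hence 14·(-3) ≡ 1, so 14⁻¹ ≡ -3 ≡ 40 (mod 43).
Therefore t ≡ 40·24 = 960 ≡ 14 (mod 43).
Then x = 23 + 28·14 = 415.
Check: 415 mod 28 = 23, 415 mod 86 = 71. ✓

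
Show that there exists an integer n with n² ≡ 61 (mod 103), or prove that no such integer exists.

n = 79 works: 79² = 6241, and 6241 − 61 = 6180 = 60·103.

n = 79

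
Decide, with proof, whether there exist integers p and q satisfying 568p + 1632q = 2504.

p = 59, q = -19

gcd(568, 1632) = 8, and 8 divides 2504, so integer solutions exist.
Dividing through by 8 reduces the equation to 71p + 204q = 313.
Run the Euclidean algorithm on 204 and 71: 204 = 2·71 + 62, 71 = 1·62 + 9, 62 = 6·9 + 8, 9 = 1·8 + 1, 8 = 8·1 + 0.
Unwinding: 1 = 9 − 1·8 = 9 − (62 − 6·9) = −62 + 7·9 = −62 + 7·(71 − 1·62) = 7·71 − 8·62 = 7·71 − 8·(204 − 2·71) = −8·204 + 23·71, i.e. 71·23 + 204·(-8) = 1.
Times 313: 71·7199 + 204·(-2504) = 313, so (7199, -2504) solves it.
The general solution is p = 7199 + 204k, q = -2504 − 71k; taking k = -35 gives the smaller pair p = 59, q = -19.
Check: 568·59 + 1632·(-19) = 33512 − 31008 = 2504. ✓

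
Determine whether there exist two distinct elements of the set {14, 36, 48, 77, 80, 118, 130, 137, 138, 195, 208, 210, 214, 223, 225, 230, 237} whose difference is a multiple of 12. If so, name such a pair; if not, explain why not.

Reduce each element mod 12: 14↦2, 36↦0, 48↦0, 77↦5, 80↦8, 118↦10, 130↦10, 137↦5, 138↦6, 195↦3, 208↦4, 210↦6, 214↦10, 223↦7, 225↦9, 230↦2, 237↦9. The residue 2 repeats (at 14 and 230), and 230 − 14 = 216 = 18·12.

Yes: 14 and 230.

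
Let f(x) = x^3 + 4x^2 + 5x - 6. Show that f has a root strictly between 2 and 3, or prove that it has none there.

f(2) = 28 and f(3) = 72, both positive, so a sign-change argument is unavailable; we show f keeps this sign on the whole interval.
Shift to the endpoint 2: with x = 2 + u (0 < u < 1), one computes f(2 + u) = u^3 + 10u^2 + 33u + 28.
All 4 nonzero coefficients of this polynomial in u are positive; hence for u > 0 the value is a sum of positive terms (the constant 28 among them).
Therefore f(x) > 0 throughout (2, 3), and f has no zero there.

No.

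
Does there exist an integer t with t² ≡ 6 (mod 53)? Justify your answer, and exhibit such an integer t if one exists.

t = 18

Take t = 18. Then 18² = 324 = 6·53 + 6, so 18² ≡ 6 (mod 53).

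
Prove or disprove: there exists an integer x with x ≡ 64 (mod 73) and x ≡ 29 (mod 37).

x = 2619

The moduli 73 and 37 are coprime, so by the Chinese Remainder Theorem a unique solution modulo 2701 exists.
Any solution of the first congruence is x = 64 + 73t; substituting into the second, 73t ≡ 29 − 64 ≡ 2 (mod 37).
73 ≡ 36 (mod 37), so this reads 36t ≡ 2 (mod 37). To invert 36 modulo 37: 37 = 1·36 + 1, 36 = 36·1 + 0, and unwinding, 1 = 37 − 1·36. Thus 36⁻¹ ≡ -1 ≡ 36 (mod 37).
Multiplying by 36: t ≡ 36·2 = 72 ≡ 35 (mod 37).
Taking t = 35 gives x = 64 + 73·35 = 2619.
Check: 2619 mod 73 = 64, 2619 mod 37 = 29. ✓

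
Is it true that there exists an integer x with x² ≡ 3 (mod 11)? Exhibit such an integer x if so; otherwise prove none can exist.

x = 5

Take x = 5. Then 5² = 25 = 2·11 + 3, so 5² ≡ 3 (mod 11).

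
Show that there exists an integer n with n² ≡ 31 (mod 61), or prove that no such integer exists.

Apply Euler's criterion with the prime 61: 31 is a quadratic residue iff 31^30 ≡ 1 (mod 61), and a non-residue iff it is ≡ −1.
Squaring successively (mod 61): 31^2 = 961 ≡ 46; 31^4 ≡ 46² = 2116 ≡ 42; 31^8 ≡ 42² = 1764 ≡ 56; 31^16 ≡ 56² = 3136 ≡ 25.
Since 30 = 16 + 8 + 4 + 2, 31^30 ≡ 25 · 56 · 42 · 46; multiplying out mod 61: 25·56 = 1400 ≡ 58, then 58·42 = 2436 ≡ 57, then 57·46 = 2622 ≡ 60. Thus 31^30 ≡ 60 ≡ −1 (mod 61).
By Euler's criterion 31 is a quadratic non-residue mod 61: no n satisfies n² ≡ 31 (mod 61).

No such integer exists.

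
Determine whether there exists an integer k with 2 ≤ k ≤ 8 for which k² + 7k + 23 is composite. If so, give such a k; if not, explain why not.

k = 7

At k = 7: 7² + 7·7 + 23 = 121 = 11·11, which is composite.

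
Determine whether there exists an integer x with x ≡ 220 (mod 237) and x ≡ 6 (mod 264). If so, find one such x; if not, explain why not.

There is no such integer.

Reduce both congruences modulo 3, which divides 237 and 264: they say x ≡ 220 (mod 3) and x ≡ 6 (mod 3).
But 220 mod 3 = 1 while 6 mod 3 = 0, a contradiction.
Hence the system has no solution.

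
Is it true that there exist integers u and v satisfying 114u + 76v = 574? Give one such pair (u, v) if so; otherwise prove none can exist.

There are no such integers.

Any value of 114u + 76v is a multiple of gcd(114, 76) = 38.
But 574 = 38·15 + 4, so 38 ∤ 574.
Therefore 114u + 76v = 574 has no solution in integers.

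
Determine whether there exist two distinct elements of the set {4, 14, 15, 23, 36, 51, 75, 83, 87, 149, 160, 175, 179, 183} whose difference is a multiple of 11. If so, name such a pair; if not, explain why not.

4 mod 11 = 4 and 15 mod 11 = 4, so 15 − 4 = 11 = 1·11.

The pair (4, 15) works.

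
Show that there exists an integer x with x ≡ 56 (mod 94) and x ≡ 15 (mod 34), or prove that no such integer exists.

No, no such integer exists.

gcd(94, 34) = 2. If x ≡ 56 (mod 94) and x ≡ 15 (mod 34), then x ≡ 56 (mod 2) and x ≡ 15 (mod 2).
But 56 mod 2 = 0 while 15 mod 2 = 1, a contradiction.
So no integer satisfies both congruences.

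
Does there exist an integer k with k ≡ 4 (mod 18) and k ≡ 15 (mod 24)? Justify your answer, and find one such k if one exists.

No such integer exists.

Both moduli are multiples of 6 = gcd(18, 24), so any solution would satisfy k ≡ 4 and k ≡ 15 modulo 6 simultaneously.
But 4 mod 6 = 4 while 15 mod 6 = 3, a contradiction.
Therefore no such k exists.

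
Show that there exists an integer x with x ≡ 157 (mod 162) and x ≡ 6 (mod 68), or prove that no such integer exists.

No such integer exists.

Reduce both congruences modulo 2, which divides 162 and 68: they say x ≡ 157 (mod 2) and x ≡ 6 (mod 2).
However 157 ≡ 1 and 6 ≡ 0 (mod 2), and 1 ≠ 0.
Hence the system has no solution.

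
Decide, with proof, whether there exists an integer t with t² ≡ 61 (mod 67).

There is no such integer.

Apply Euler's criterion with the prime 67: 61 is a quadratic residue iff 61^33 ≡ 1 (mod 67), and a non-residue iff it is ≡ −1.
Squaring successively (mod 67): 61^2 = 3721 ≡ 36; 61^4 ≡ 36² = 1296 ≡ 23; 61^8 ≡ 23² = 529 ≡ 60; 61^16 ≡ 60² = 3600 ≡ 49; 61^32 ≡ 49² = 2401 ≡ 56.
Since 33 = 32 + 1, 61^33 ≡ 56 · 61; multiplying out mod 67: 56·61 = 3416 ≡ 66. Thus 61^33 ≡ 66 ≡ −1 (mod 67).
By Euler's criterion 61 is a quadratic non-residue mod 67: no t satisfies t² ≡ 61 (mod 67).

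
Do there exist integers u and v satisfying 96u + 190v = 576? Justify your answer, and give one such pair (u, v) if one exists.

gcd(96, 190) = 2, and 2 divides 576, so integer solutions exist.
Dividing through by 2 reduces the equation to 48u + 95v = 288.
Dividing repeatedly: 95 = 1·48 + 47, 48 = 1·47 + 1, 47 = 47·1 + 0.
Working back up the chain: 1 = 48 − 1·47 = 48 − (95 − 1·48) = −95 + 2·48. So 48·2 + 95·(-1) = 1.
Times 288: 48·576 + 95·(-288) = 288, so (576, -288) solves it.
The general solution is u = 576 + 95k, v = -288 − 48k; taking k = -6 gives the smaller pair u = 6, v = 0.
Indeed 96·6 + 190·0 = 576 + 0 = 576.

u = 6, v = 0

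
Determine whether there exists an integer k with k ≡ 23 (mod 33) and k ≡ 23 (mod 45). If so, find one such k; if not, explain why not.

The moduli are not coprime: gcd(33, 45) = 3. Compatibility requires 3 ∣ (23 − 23) = 0, which holds, so solutions exist.
In fact k = 23 itself already satisfies 23 mod 45 = 23.
Indeed 23 ≡ 23 (mod 33) and 23 ≡ 23 (mod 45).

k = 23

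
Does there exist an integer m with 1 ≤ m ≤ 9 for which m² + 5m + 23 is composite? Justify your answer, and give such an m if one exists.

The values for m = 1, 2, …, 9 are 29, 37, 47, 59, 73, 89, 107, 127, 149, and each of these is prime.
So no value in the range makes the expression composite.

No, no such integer m in that range exists.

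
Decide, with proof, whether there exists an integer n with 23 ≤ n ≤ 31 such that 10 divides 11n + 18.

No, no such integer n in that range exists.

For n = 23, 24, …, 31 the values of 11n + 18 modulo 10 are 1, 2, 3, 4, 5, 6, 7, 8, 9 respectively.
Since 0 is absent from this list, 10 ∤ 11n + 18 for every n with 23 ≤ n ≤ 31.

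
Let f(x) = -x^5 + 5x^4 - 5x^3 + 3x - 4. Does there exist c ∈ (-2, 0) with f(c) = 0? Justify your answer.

f(-2) = 142 and f(0) = -4, which have opposite signs.
Since f is a polynomial it is continuous on [-2, 0].
So by the Intermediate Value Theorem there is a c strictly between -2 and 0 with f(c) = 0.

Yes, f has a root in the interval.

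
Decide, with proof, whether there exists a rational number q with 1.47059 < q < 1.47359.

q = 53/36

Multiplying by 36: 36·1.47059 = 52.94124 and 36·1.47359 = 53.04924, so the integer 53 lies strictly between them.
So q = 53/36 works: it is a ratio of integers, and dividing 36·1.47059 < 53 < 36·1.47359 through by 36 gives 1.47059 < 53/36 < 1.47359.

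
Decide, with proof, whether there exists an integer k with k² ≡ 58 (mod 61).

k = 27 works: 27² = 729, and 729 − 58 = 671 = 11·61.

k = 27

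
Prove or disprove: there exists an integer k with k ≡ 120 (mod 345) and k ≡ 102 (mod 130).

No such integer exists.

Reduce both congruences modulo 5, which divides 345 and 130: they say k ≡ 120 (mod 5) and k ≡ 102 (mod 5).
But 120 mod 5 = 0 while 102 mod 5 = 2, a contradiction.
Therefore no such k exists.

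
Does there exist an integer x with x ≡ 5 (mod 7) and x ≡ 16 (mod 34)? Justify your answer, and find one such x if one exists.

gcd(7, 34) = 1, so the Chinese Remainder Theorem guarantees exactly one residue class mod 238 satisfying both.
Write x = 5 + 7t and require 5 + 7t ≡ 16 (mod 34), i.e. 7t ≡ 11 (mod 34).
To invert 7 modulo 34: 34 = 4·7 + 6, 7 = 1·6 + 1, 6 = 6·1 + 0, and unwinding, 1 = 7 − 1·6 = 7 − (34 − 4·7) = −34 + 5·7. Thus 7⁻¹ ≡ 5 (mod 34).
Multiplying by 5: t ≡ 5·11 = 55 ≡ 21 (mod 34).
With t = 21: x = 5 + 7·21 = 152.
Check: 152 mod 7 = 5, 152 mod 34 = 16. ✓

x = 152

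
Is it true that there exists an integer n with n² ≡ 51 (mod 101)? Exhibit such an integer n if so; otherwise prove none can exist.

No such integer exists.

101 is prime, so by Euler's criterion 51 is a square mod 101 iff 51^((101−1)/2) = 51^50 ≡ 1 (mod 101).
Repeated squaring mod 101: 51^2 = 2601 ≡ 76; 51^4 ≡ 76² = 5776 ≡ 19; 51^8 ≡ 19² = 361 ≡ 58; 51^16 ≡ 58² = 3364 ≡ 31; 51^32 ≡ 31² = 961 ≡ 52.
Since 50 = 32 + 16 + 2, 51^50 ≡ 52 · 31 · 76; multiplying out mod 101: 52·31 = 1612 ≡ 97, then 97·76 = 7372 ≡ 100. Thus 51^50 ≡ 100 ≡ −1 (mod 101).
The value −1 means 51 is a non-residue modulo 101, so n² ≡ 51 (mod 101) is impossible.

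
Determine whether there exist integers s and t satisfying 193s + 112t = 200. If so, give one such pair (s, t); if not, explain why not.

s = 8, t = -12

193 and 112 are coprime, so 193s + 112t ranges over all of ℤ.
Dividing repeatedly: 193 = 1·112 + 81, 112 = 1·81 + 31, 81 = 2·31 + 19, 31 = 1·19 + 12, 19 = 1·12 + 7, 12 = 1·7 + 5, 7 = 1·5 + 2, 5 = 2·2 + 1, 2 = 2·1 + 0.
Back-substituting, 1 = 5 − 2·2 = 5 − 2·(7 − 1·5) = −2·7 + 3·5 = −2·7 + 3·(12 − 1·7) = 3·12 − 5·7 = 3·12 − 5·(19 − 1·12) = −5·19 + 8·12 = −5·19 + 8·(31 − 1·19) = 8·31 − 13·19 = 8·31 − 13·(81 − 2·31) = −13·81 + 34·31 = −13·81 + 34·(112 − 1·81) = 34·112 − 47·81 = 34·112 − 47·(193 − 1·112) = −47·193 + 81·112; that is, 193·(-47) + 112·81 = 1.
Scaling by 200 gives the particular solution (s, t) = (-9400, 16200).
Shifting by a multiple of (112, −193) keeps it a solution: s = -9400 + 84·112 = 8, t = 16200 − 84·193 = -12.
Check: 193·8 + 112·(-12) = 1544 − 1344 = 200. ✓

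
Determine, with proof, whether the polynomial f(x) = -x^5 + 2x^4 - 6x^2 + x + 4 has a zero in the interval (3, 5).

f has no root in that interval.

The endpoint values f(3) = -128 and f(5) = -2016 are both negative. Claim: f(x) < 0 for every x in (3, 5).
Shift to the endpoint 3: with x = 3 + u (0 < u < 2), one computes f(3 + u) = -u^5 - 13u^4 - 66u^3 - 168u^2 - 224u - 128.
All 6 nonzero coefficients of this polynomial in u are negative; hence for u > 0 the value is a sum of negative terms (the constant -128 among them).
So f is strictly negative on (3, 5); no root exists in the interval.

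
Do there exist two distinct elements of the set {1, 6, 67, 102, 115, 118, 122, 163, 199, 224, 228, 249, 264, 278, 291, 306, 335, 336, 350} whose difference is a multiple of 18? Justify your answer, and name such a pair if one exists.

1 and 163 are such a pair.

Reduce each element mod 18: 1↦1, 6↦6, 67↦13, 102↦12, 115↦7, 118↦10, 122↦14, 163↦1, 199↦1, 224↦8, 228↦12, 249↦15, 264↦12, 278↦8, 291↦3, 306↦0, 335↦11, 336↦12, 350↦8. The residue 1 repeats (at 1 and 163), and 163 − 1 = 162 = 9·18.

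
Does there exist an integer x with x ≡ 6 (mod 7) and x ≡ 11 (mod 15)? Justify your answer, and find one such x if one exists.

The moduli 7 and 15 are coprime, so by the Chinese Remainder Theorem a unique solution modulo 105 exists.
Any solution of the first congruence is x = 6 + 7t; substituting into the second, 7t ≡ 11 − 6 ≡ 5 (mod 15).
Invert 7 mod 15 by the Euclidean algorithm: 15 = 2·7 + 1, 7 = 7·1 + 0; back-substituting, 1 = 15 − 2·7. Hence 7·(-2) ≡ 1, so 7⁻¹ ≡ -2 ≡ 13 (mod 15).
Therefore t ≡ 13·5 = 65 ≡ 5 (mod 15).
With t = 5: x = 6 + 7·5 = 41.
Indeed 41 ≡ 6 (mod 7) and 41 ≡ 11 (mod 15).

x = 41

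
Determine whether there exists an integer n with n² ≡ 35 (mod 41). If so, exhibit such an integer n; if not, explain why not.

No, no such integer exists.

Apply Euler's criterion with the prime 41: 35 is a quadratic residue iff 35^20 ≡ 1 (mod 41), and a non-residue iff it is ≡ −1.
Squaring successively (mod 41): 35^2 = 1225 ≡ 36; 35^4 ≡ 36² = 1296 ≡ 25; 35^8 ≡ 25² = 625 ≡ 10; 35^16 ≡ 10² = 100 ≡ 18.
Since 20 = 16 + 4, 35^20 ≡ 18 · 25; multiplying out mod 41: 18·25 = 450 ≡ 40. Thus 35^20 ≡ 40 ≡ −1 (mod 41).
By Euler's criterion 35 is a quadratic non-residue mod 41: no n satisfies n² ≡ 35 (mod 41).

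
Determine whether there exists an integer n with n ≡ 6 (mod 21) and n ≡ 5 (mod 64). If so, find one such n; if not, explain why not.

n = 69

Since 21 and 64 share no common factor, CRT says the pair of congruences has a solution (unique mod 1344).
Any solution of the first congruence is n = 6 + 21t; substituting into the second, 21t ≡ 5 − 6 ≡ 63 (mod 64).
To invert 21 modulo 64: 64 = 3·21 + 1, 21 = 21·1 + 0, and unwinding, 1 = 64 − 3·21. Thus 21⁻¹ ≡ -3 ≡ 61 (mod 64).
Multiplying by 61: t ≡ 61·63 = 3843 ≡ 3 (mod 64).
Taking t = 3 gives n = 6 + 21·3 = 69.
Indeed 69 ≡ 6 (mod 21) and 69 ≡ 5 (mod 64).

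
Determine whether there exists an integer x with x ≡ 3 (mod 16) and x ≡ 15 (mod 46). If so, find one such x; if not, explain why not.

x = 291

Here gcd(16, 46) = 2, and both 3 and 15 leave remainder 1 mod 2, so the system is consistent.
Put x = 3 + 16t, so we need 16t ≡ 12 (mod 46), equivalently (divide by 2) 8t ≡ 6 (mod 23).
Note 8·3 = 24 ≡ 1 (mod 23) (as 24 − 1 = 1·23), so 8⁻¹ ≡ 3.
Multiplying by 3: t ≡ 3·6 = 18 (mod 23).
Then x = 3 + 16·18 = 291.
Verify: 291 = 18·16 + 3 and 291 = 6·46 + 15. ✓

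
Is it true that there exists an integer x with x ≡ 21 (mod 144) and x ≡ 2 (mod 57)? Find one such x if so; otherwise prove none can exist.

gcd(144, 57) = 3. If x ≡ 21 (mod 144) and x ≡ 2 (mod 57), then x ≡ 21 (mod 3) and x ≡ 2 (mod 3).
These are incompatible: 21 − 2 = 19 is not divisible by 3.
Therefore no such x exists.

There is no such integer.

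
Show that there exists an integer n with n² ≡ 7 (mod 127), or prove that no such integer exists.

127 is prime, so by Euler's criterion 7 is a square mod 127 iff 7^((127−1)/2) = 7^63 ≡ 1 (mod 127).
Squaring successively (mod 127): 7^2 = 49 ≡ 49; 7^4 ≡ 49² = 2401 ≡ 115; 7^8 ≡ 115² = 13225 ≡ 17; 7^16 ≡ 17² = 289 ≡ 35; 7^32 ≡ 35² = 1225 ≡ 82.
Since 63 = 32 + 16 + 8 + 4 + 2 + 1, 7^63 ≡ 82 · 35 · 17 · 115 · 49 · 7; multiplying out mod 127: 82·35 = 2870 ≡ 76, then 76·17 = 1292 ≡ 22, then 22·115 = 2530 ≡ 117, then 117·49 = 5733 ≡ 18, then 18·7 = 126 ≡ 126. Thus 7^63 ≡ 126 ≡ −1 (mod 127).
By Euler's criterion 7 is a quadratic non-residue mod 127: no n satisfies n² ≡ 7 (mod 127).

There is no such integer.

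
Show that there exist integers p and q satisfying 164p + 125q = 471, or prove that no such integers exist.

p = 89, q = -113

164 and 125 are coprime, so 164p + 125q ranges over all of ℤ.
Dividing repeatedly: 164 = 1·125 + 39, 125 = 3·39 + 8, 39 = 4·8 + 7, 8 = 1·7 + 1, 7 = 7·1 + 0.
Working back up the chain: 1 = 8 − 1·7 = 8 − (39 − 4·8) = −39 + 5·8 = −39 + 5·(125 − 3·39) = 5·125 − 16·39 = 5·125 − 16·(164 − 1·125) = −16·164 + 21·125. So 164·(-16) + 125·21 = 1.
Times 471: 164·(-7536) + 125·9891 = 471, so (-7536, 9891) solves it.
Adding 61·125 to p and subtracting 61·164 from q gives the tidier solution (89, -113).
Check: 164·89 + 125·(-113) = 14596 − 14125 = 471. ✓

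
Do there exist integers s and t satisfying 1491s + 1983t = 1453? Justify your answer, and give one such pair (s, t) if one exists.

No, no such integers exist.

gcd(1491, 1983) = 3, so every integer of the form 1491s + 1983t is a multiple of 3.
But 1453 = 3·484 + 1, so 3 ∤ 1453.
So the equation is unsolvable over ℤ.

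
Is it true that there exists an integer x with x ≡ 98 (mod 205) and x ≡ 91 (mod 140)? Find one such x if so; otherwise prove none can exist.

No such integer exists.

Reduce both congruences modulo 5, which divides 205 and 140: they say x ≡ 98 (mod 5) and x ≡ 91 (mod 5).
These are incompatible: 98 − 91 = 7 is not divisible by 5.
So no integer satisfies both congruences.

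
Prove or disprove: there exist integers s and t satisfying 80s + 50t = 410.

Every value of 80s + 50t is a multiple of gcd(80, 50) = 10; since 10 ∣ 410, solutions exist.
Dividing through by 10 reduces the equation to 8s + 5t = 41.
Run the Euclidean algorithm on 8 and 5: 8 = 1·5 + 3, 5 = 1·3 + 2, 3 = 1·2 + 1, 2 = 2·1 + 0.
Unwinding: 1 = 3 − 1·2 = 3 − (5 − 1·3) = −5 + 2·3 = −5 + 2·(8 − 1·5) = 2·8 − 3·5, i.e. 8·2 + 5·(-3) = 1.
Multiplying through by 41: s = 2·41 = 82, t = (-3)·41 = -123 is a solution.
Shifting by a multiple of (5, −8) keeps it a solution: s = 82 − 16·5 = 2, t = -123 + 16·8 = 5.
Indeed 80·2 + 50·5 = 160 + 250 = 410.

s = 2, t = 5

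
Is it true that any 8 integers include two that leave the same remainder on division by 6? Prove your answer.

Each integer lies in one of the 6 residue classes modulo 6.
With 8 integers and only 6 classes, the pigeonhole principle forces two of them, say a and b, into the same class.
So a and b have equal remainders mod 6, which is exactly what was to be shown.

Yes, this is always true.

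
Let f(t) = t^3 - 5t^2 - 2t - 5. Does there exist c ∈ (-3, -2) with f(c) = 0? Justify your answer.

The endpoint values f(-3) = -71 and f(-2) = -29 are both negative. Claim: f(t) < 0 for every t in (-3, -2).
Shift to the endpoint -2: with t = -2 − u (0 < u < 1), one computes f(-2 − u) = -u^3 - 11u^2 - 30u - 29.
The nonzero coefficients here are all negative, so for u > 0 every term is negative (or zero), and the constant term -29 is strictly negative.
Therefore f(t) < 0 throughout (-3, -2), and f has no zero there.

f has no root in that interval.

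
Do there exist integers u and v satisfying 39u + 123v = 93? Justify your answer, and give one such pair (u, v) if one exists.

gcd(39, 123) = 3, and 3 divides 93, so integer solutions exist.
Dividing through by 3 reduces the equation to 13u + 41v = 31.
Euclidean algorithm: 41 = 3·13 + 2, 13 = 6·2 + 1, 2 = 2·1 + 0.
Unwinding: 1 = 13 − 6·2 = 13 − 6·(41 − 3·13) = −6·41 + 19·13, i.e. 13·19 + 41·(-6) = 1.
Scaling by 31 gives the particular solution (u, v) = (589, -186).
The general solution is u = 589 + 41k, v = -186 − 13k; taking k = -14 gives the smaller pair u = 15, v = -4.
Check: 39·15 + 123·(-4) = 585 − 492 = 93. ✓

u = 15, v = -4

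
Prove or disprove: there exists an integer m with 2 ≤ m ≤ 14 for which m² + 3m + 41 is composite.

At m = 4: 4² + 3·4 + 41 = 69 = 3·23, which is composite.

m = 4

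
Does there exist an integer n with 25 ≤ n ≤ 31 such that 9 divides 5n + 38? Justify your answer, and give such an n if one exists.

There is no such integer n in that range.

The values of 5n + 38 for n = 25, 26, …, 31 are 163, 168, 173, 178, 183, 188, 193; reduced mod 9 these are 1, 6, 2, 7, 3, 8, 4.
The residue 0 does not occur, so no n in [25, 31] makes 5n + 38 a multiple of 9.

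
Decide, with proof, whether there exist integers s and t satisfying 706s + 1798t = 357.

No such integers exist.

gcd(706, 1798) = 2, so every integer of the form 706s + 1798t is a multiple of 2.
But 357 = 2·178 + 1, so 2 ∤ 357.
So the equation is unsolvable over ℤ.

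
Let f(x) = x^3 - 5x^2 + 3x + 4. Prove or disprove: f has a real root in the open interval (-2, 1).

Such a root exists.

f(-2) = -30 and f(1) = 3, which have opposite signs.
As a polynomial, f is continuous on every closed interval.
By the Intermediate Value Theorem f must vanish at some point of (-2, 1).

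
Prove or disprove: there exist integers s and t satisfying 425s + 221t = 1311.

No, no such integers exist.

gcd(425, 221) = 17, so every integer of the form 425s + 221t is a multiple of 17.
But 1311 is not a multiple of 17 (it leaves remainder 2).
Therefore 425s + 221t = 1311 has no solution in integers.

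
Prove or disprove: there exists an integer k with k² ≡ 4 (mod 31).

Take k = 2. Then 2² = 4, and since 0 ≤ 4 < 31 this is already reduced: 2² ≡ 4 (mod 31).

k = 2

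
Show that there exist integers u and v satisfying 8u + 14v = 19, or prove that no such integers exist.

No, no such integers exist.

Any value of 8u + 14v is a multiple of gcd(8, 14) = 2.
However 19 leaves remainder 1 on division by 2.
So the equation is unsolvable over ℤ.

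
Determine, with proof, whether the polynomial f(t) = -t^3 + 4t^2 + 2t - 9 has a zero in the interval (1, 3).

f(1) = -4 and f(3) = 6, which have opposite signs.
As a polynomial, f is continuous on every closed interval.
By the Intermediate Value Theorem f must vanish at some point of (1, 3).

Yes, f has a root in the interval.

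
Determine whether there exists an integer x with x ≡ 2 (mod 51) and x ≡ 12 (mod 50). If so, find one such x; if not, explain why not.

gcd(51, 50) = 1, so the Chinese Remainder Theorem guarantees exactly one residue class mod 2550 satisfying both.
Write x = 2 + 51t and require 2 + 51t ≡ 12 (mod 50), i.e. 51t ≡ 10 (mod 50).
51 ≡ 1 (mod 50), so this reads 1t ≡ 10 (mod 50). So t ≡ 10 (mod 50).
Taking t = 10 gives x = 2 + 51·10 = 512.
Check: 512 mod 51 = 2, 512 mod 50 = 12. ✓

x = 512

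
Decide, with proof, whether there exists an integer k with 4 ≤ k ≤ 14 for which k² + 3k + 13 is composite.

At k = 9: 9² + 3·9 + 13 = 121 = 11·11, which is composite.

k = 9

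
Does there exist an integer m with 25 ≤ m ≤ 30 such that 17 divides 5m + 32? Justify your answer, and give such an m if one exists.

No, no such integer m in that range exists.

The values of 5m + 32 for m = 25, 26, …, 30 are 157, 162, 167, 172, 177, 182; reduced mod 17 these are 4, 9, 14, 2, 7, 12.
The residue 0 does not occur, so no m in [25, 30] makes 5m + 32 a multiple of 17.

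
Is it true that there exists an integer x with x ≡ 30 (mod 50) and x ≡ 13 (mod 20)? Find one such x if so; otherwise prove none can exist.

Reduce both congruences modulo 10, which divides 50 and 20: they say x ≡ 30 (mod 10) and x ≡ 13 (mod 10).
These are incompatible: 30 − 13 = 17 is not divisible by 10.
Hence the system has no solution.

There is no such integer.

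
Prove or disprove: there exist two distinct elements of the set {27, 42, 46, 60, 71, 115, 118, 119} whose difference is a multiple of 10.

Two integers differ by a multiple of 10 exactly when they have the same residue mod 10. The residues are 27↦7, 42↦2, 46↦6, 60↦0, 71↦1, 115↦5, 118↦8, 119↦9.
No residue repeats among the 8 elements, so no pair has difference ≡ 0 (mod 10).

No such pair exists.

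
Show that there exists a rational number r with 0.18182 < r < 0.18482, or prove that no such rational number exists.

Look for a denominator N such that an integer falls strictly between N·0.18182 and N·0.18482. N = 38 works: 38·0.18182 = 6.90916 < 7 < 7.02316 = 38·0.18482.
So r = 7/38 works: it is a ratio of integers, and dividing 38·0.18182 < 7 < 38·0.18482 through by 38 gives 0.18182 < 7/38 < 0.18482.

r = 7/38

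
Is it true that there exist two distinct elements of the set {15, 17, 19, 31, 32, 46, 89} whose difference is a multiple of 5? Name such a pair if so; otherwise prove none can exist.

Yes: 17 and 32.

17 mod 5 = 2 and 32 mod 5 = 2, so 32 − 17 = 15 = 3·5.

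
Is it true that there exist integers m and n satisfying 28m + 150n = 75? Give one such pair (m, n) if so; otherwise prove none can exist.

Any value of 28m + 150n is a multiple of gcd(28, 150) = 2.
However 75 leaves remainder 1 on division by 2.
So the equation is unsolvable over ℤ.

There are no such integers.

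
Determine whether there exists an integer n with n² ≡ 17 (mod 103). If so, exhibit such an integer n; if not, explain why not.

Take n = 74. Then 74² = 5476 = 53·103 + 17, so 74² ≡ 17 (mod 103).

n = 74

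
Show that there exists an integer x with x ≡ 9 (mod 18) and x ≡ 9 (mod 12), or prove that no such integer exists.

The moduli are not coprime: gcd(18, 12) = 6. Compatibility requires 6 ∣ (9 − 9) = 0, which holds, so solutions exist.
The smallest candidate x = 9 works directly: 9 ≡ 9 (mod 12).
Verify: 9 = 0·18 + 9 and 9 = 0·12 + 9. ✓

x = 9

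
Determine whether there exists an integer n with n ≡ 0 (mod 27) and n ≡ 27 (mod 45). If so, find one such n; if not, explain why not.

n = 27

Here gcd(27, 45) = 9, and both 0 and 27 leave remainder 0 mod 9, so the system is consistent.
List candidates n ≡ 0 (mod 27): 0, 27. Modulo 45 these are 0, 27; 27 gives 27 as required.
Check: 27 mod 27 = 0, 27 mod 45 = 27. ✓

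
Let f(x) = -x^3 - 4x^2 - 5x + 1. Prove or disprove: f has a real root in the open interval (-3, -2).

The endpoint values f(-3) = 7 and f(-2) = 3 are both positive. Claim: f(x) > 0 for every x in (-3, -2).
Substitute x = -2 − u, where 0 < u < 1 on the interval. Expanding, f(-2 − u) = u^3 + 2u^2 + u + 3.
The nonzero coefficients here are all positive, so for u > 0 every term is positive (or zero), and the constant term 3 is strictly positive.
Therefore f(x) > 0 throughout (-3, -2), and f has no zero there.

No such root exists.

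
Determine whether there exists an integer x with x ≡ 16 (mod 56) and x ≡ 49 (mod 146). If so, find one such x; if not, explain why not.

There is no such integer.

Reduce both congruences modulo 2, which divides 56 and 146: they say x ≡ 16 (mod 2) and x ≡ 49 (mod 2).
But 16 mod 2 = 0 while 49 mod 2 = 1, a contradiction.
Hence the system has no solution.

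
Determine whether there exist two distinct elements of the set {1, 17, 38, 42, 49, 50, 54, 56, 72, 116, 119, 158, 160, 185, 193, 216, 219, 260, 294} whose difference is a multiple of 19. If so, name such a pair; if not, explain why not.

There is no such pair.

Two integers differ by a multiple of 19 exactly when they have the same residue mod 19. The residues are 1↦1, 17↦17, 38↦0, 42↦4, 49↦11, 50↦12, 54↦16, 56↦18, 72↦15, 116↦2, 119↦5, 158↦6, 160↦8, 185↦14, 193↦3, 216↦7, 219↦10, 260↦13, 294↦9.
These 19 residues are pairwise different, hence no difference of two elements is divisible by 19.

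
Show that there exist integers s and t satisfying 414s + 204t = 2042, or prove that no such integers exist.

gcd(414, 204) = 6, so every integer of the form 414s + 204t is a multiple of 6.
But 2042 is not a multiple of 6 (it leaves remainder 2).
So the equation is unsolvable over ℤ.

No, no such integers exist.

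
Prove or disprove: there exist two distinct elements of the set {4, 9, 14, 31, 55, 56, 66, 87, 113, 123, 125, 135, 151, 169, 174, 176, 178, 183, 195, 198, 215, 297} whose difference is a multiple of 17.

Both 4 and 55 leave remainder 4 on division by 17; their difference 51 = 3·17 is a multiple of 17.

4 and 55 are such a pair.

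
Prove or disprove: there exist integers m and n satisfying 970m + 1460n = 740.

gcd(970, 1460) = 10, and 10 divides 740, so integer solutions exist.
Dividing through by 10 reduces the equation to 97m + 146n = 74.
Dividing repeatedly: 146 = 1·97 + 49, 97 = 1·49 + 48, 49 = 1·48 + 1, 48 = 48·1 + 0.
Working back up the chain: 1 = 49 − 1·48 = 49 − (97 − 1·49) = −97 + 2·49 = −97 + 2·(146 − 1·97) = 2·146 − 3·97. So 97·(-3) + 146·2 = 1.
Multiplying through by 74: m = (-3)·74 = -222, n = 2·74 = 148 is a solution.
The general solution is m = -222 + 146k, n = 148 − 97k; taking k = 2 gives the smaller pair m = 70, n = -46.
Indeed 970·70 + 1460·(-46) = 67900 − 67160 = 740.

m = 70, n = -46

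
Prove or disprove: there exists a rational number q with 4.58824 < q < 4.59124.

q = 101/22

Scale by 22: the interval becomes (100.94128, 101.00728), which contains the integer 101.
Dividing back, 4.58824 < 101/22 < 4.59124, and 101/22 is rational.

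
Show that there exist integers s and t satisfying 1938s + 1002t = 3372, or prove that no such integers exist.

s = 40, t = -74

Every value of 1938s + 1002t is a multiple of gcd(1938, 1002) = 6; since 6 ∣ 3372, solutions exist.
Dividing through by 6 reduces the equation to 323s + 167t = 562.
Run the Euclidean algorithm on 323 and 167: 323 = 1·167 + 156, 167 = 1·156 + 11, 156 = 14·11 + 2, 11 = 5·2 + 1, 2 = 2·1 + 0.
Back-substituting, 1 = 11 − 5·2 = 11 − 5·(156 − 14·11) = −5·156 + 71·11 = −5·156 + 71·(167 − 1·156) = 71·167 − 76·156 = 71·167 − 76·(323 − 1·167) = −76·323 + 147·167; that is, 323·(-76) + 167·147 = 1.
Scaling by 562 gives the particular solution (s, t) = (-42712, 82614).
The general solution is s = -42712 + 167k, t = 82614 − 323k; taking k = 256 gives the smaller pair s = 40, t = -74.
Check: 1938·40 + 1002·(-74) = 77520 − 74148 = 3372. ✓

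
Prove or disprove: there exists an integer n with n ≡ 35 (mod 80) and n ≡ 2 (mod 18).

Both moduli are multiples of 2 = gcd(80, 18), so any solution would satisfy n ≡ 35 and n ≡ 2 modulo 2 simultaneously.
These are incompatible: 35 − 2 = 33 is not divisible by 2.
Therefore no such n exists.

No, no such integer exists.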